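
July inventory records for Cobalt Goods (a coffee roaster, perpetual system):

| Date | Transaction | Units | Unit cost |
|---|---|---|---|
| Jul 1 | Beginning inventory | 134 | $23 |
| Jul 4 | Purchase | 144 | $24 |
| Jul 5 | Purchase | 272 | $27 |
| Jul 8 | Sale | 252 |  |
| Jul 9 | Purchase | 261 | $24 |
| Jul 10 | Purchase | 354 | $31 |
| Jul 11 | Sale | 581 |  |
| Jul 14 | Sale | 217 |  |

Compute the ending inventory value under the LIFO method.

Jul 8, 252 sold [LIFO — newest first]: 252 @ $27 = $6,804
Jul 11, 581 sold [LIFO — newest first]: 354 @ $31 + 227 @ $24 = $16,422
Jul 14, 217 sold [LIFO — newest first]: 34 @ $24 + 20 @ $27 + 144 @ $24 + 19 @ $23 = $5,249
Total COGS = $6,804 + $16,422 + $5,249 = $28,475
Ending inventory: 115 @ $23 = $2,645

Ending inventory = $2,645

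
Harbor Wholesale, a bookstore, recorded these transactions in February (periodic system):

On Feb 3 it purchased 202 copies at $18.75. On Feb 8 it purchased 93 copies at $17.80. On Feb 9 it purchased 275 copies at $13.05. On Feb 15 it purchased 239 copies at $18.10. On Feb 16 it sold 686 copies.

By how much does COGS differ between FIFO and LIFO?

$79.95

FIFO COGS: 202 @ $18.75 + 93 @ $17.80 + 275 @ $13.05 + 116 @ $18.10 = $11,131.25
LIFO COGS: 239 @ $18.10 + 275 @ $13.05 + 93 @ $17.80 + 79 @ $18.75 = $11,051.30
Difference = |$11,131.25 − $11,051.30| = $79.95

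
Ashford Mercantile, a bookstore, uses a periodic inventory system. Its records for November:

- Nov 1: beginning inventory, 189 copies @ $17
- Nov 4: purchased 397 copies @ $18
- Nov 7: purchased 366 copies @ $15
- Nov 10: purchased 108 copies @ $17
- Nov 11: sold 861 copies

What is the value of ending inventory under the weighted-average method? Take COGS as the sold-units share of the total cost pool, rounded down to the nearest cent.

Nov 11, sell 861: 861/1060 × $17,685.00 → $14,364.89
Ending inventory (cost pool remaining) = $3,320.11
Check: goods available $17,685.00 = COGS $14,364.89 + ending $3,320.11

Ending inventory = $3,320.11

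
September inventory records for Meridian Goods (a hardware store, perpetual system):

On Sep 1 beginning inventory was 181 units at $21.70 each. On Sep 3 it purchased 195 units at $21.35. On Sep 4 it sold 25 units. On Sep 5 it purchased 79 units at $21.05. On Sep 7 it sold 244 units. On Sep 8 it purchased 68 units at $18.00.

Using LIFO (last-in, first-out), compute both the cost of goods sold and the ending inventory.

COGS = $5,719.45; ending inventory = $5,258.45

Sep 4, 25 sold [LIFO — newest first]: 25 @ $21.35 = $533.75
Sep 7, 244 sold [LIFO — newest first]: 79 @ $21.05 + 165 @ $21.35 = $5,185.70
Total COGS = $533.75 + $5,185.70 = $5,719.45
Ending inventory: 181 @ $21.70 + 5 @ $21.35 + 68 @ $18.00 = $5,258.45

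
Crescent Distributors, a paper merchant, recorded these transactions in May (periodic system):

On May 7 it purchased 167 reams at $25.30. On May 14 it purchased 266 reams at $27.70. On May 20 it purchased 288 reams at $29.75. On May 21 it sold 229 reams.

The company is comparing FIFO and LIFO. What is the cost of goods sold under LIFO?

FIFO COGS: 167 @ $25.30 + 62 @ $27.70 = $5,942.50
LIFO COGS: 229 @ $29.75 = $6,812.75

COGS = $6,812.75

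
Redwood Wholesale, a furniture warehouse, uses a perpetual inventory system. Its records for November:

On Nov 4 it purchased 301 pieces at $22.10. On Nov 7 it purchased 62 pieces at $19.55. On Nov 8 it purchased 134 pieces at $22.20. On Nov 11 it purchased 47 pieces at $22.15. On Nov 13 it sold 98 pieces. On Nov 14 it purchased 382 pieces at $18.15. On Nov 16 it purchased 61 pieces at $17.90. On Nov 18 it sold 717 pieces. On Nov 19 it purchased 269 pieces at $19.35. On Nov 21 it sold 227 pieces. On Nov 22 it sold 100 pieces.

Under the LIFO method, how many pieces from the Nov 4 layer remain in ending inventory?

Nov 13, 98 sold [LIFO — newest first]: 47 @ $22.15 + 51 @ $22.20 = $2,173.25
Nov 18, 717 sold [LIFO — newest first]: 61 @ $17.90 + 382 @ $18.15 + 83 @ $22.20 + 62 @ $19.55 + 129 @ $22.10 = $13,930.80
Nov 21, 227 sold [LIFO — newest first]: 227 @ $19.35 = $4,392.45
Nov 22, 100 sold [LIFO — newest first]: 42 @ $19.35 + 58 @ $22.10 = $2,094.50
Total COGS = $2,173.25 + $13,930.80 + $4,392.45 + $2,094.50 = $22,591.00
Ending inventory: 114 @ $22.10 = $2,519.40
Check: goods available $25,110.40 = COGS $22,591.00 + ending $2,519.40

114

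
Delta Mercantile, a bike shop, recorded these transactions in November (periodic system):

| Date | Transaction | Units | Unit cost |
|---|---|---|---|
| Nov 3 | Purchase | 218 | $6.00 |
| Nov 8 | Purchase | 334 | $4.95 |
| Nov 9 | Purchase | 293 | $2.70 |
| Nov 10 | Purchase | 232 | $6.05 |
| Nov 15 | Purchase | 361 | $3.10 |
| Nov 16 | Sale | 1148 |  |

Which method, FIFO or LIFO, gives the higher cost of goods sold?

FIFO

FIFO COGS: 218 @ $6.00 + 334 @ $4.95 + 293 @ $2.70 + 232 @ $6.05 + 71 @ $3.10 = $5,376.10
LIFO COGS: 361 @ $3.10 + 232 @ $6.05 + 293 @ $2.70 + 262 @ $4.95 = $4,610.70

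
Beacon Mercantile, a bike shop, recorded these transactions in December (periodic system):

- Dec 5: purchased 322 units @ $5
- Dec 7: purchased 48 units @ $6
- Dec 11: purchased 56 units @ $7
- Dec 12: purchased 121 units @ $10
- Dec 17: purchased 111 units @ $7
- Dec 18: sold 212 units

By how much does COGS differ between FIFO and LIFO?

$727

FIFO COGS: 212 @ $5 = $1,060
LIFO COGS: 111 @ $7 + 101 @ $10 = $1,787
Difference = |$1,060 − $1,787| = $727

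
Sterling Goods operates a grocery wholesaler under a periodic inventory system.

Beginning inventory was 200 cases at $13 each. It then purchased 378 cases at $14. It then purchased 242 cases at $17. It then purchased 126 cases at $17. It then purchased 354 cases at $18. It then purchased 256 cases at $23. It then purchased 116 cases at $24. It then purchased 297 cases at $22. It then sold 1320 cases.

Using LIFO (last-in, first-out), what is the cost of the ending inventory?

Sale 1 (1320) [LIFO — newest first]: 297 @ $22 + 116 @ $24 + 256 @ $23 + 354 @ $18 + 126 @ $17 + 171 @ $17 = $26,627
Ending inventory: 200 @ $13 + 378 @ $14 + 71 @ $17 = $9,099
Check: goods available $35,726 = COGS $26,627 + ending $9,099

Ending inventory = $9,099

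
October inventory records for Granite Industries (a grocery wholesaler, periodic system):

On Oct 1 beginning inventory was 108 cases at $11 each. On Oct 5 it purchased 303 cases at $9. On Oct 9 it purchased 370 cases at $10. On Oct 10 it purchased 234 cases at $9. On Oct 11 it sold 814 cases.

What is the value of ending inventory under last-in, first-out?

Ending inventory = $2,025

Oct 11, 814 sold [LIFO — newest first]: 234 @ $9 + 370 @ $10 + 210 @ $9 = $7,696
Ending inventory: 108 @ $11 + 93 @ $9 = $2,025
Check: goods available $9,721 = COGS $7,696 + ending $2,025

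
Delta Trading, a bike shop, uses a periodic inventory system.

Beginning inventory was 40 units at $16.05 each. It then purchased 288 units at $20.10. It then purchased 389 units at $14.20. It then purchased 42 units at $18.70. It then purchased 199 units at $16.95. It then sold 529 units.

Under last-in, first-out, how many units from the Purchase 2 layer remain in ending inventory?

101

Sale 1 (529) [LIFO — newest first]: 199 @ $16.95 + 42 @ $18.70 + 288 @ $14.20 = $8,248.05
Ending inventory: 40 @ $16.05 + 288 @ $20.10 + 101 @ $14.20 = $7,865.00
Check: goods available $16,113.05 = COGS $8,248.05 + ending $7,865.00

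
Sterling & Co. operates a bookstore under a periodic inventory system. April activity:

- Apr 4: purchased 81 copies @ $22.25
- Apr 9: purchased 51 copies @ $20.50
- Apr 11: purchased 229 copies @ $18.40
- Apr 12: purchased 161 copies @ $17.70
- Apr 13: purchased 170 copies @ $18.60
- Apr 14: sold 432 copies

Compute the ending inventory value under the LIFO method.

Apr 14, 432 sold [LIFO — newest first]: 170 @ $18.60 + 161 @ $17.70 + 101 @ $18.40 = $7,870.10
Ending inventory: 81 @ $22.25 + 51 @ $20.50 + 128 @ $18.40 = $5,202.95

Ending inventory = $5,202.95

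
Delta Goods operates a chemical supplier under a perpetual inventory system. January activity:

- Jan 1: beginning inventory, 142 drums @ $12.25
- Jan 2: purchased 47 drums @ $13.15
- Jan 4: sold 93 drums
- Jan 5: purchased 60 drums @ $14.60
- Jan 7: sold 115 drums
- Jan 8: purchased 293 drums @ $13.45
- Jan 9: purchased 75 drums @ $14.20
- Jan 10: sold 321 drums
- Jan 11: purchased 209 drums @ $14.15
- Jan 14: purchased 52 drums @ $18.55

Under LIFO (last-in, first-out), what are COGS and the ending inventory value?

Jan 4, 93 sold [LIFO — newest first]: 47 @ $13.15 + 46 @ $12.25 = $1,181.55
Jan 7, 115 sold [LIFO — newest first]: 60 @ $14.60 + 55 @ $12.25 = $1,549.75
Jan 10, 321 sold [LIFO — newest first]: 75 @ $14.20 + 246 @ $13.45 = $4,373.70
Total COGS = $1,181.55 + $1,549.75 + $4,373.70 = $7,105.00
Ending inventory: 41 @ $12.25 + 47 @ $13.45 + 209 @ $14.15 + 52 @ $18.55 = $5,056.35

COGS = $7,105.00; ending inventory = $5,056.35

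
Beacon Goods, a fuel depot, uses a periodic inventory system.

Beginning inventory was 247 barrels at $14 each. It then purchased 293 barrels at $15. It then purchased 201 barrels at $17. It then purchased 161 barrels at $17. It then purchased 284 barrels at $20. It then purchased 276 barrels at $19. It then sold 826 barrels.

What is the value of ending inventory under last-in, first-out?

Ending inventory = $9,485

Sale 1 (826) [LIFO — newest first]: 276 @ $19 + 284 @ $20 + 161 @ $17 + 105 @ $17 = $15,446
Ending inventory: 247 @ $14 + 293 @ $15 + 96 @ $17 = $9,485
Check: goods available $24,931 = COGS $15,446 + ending $9,485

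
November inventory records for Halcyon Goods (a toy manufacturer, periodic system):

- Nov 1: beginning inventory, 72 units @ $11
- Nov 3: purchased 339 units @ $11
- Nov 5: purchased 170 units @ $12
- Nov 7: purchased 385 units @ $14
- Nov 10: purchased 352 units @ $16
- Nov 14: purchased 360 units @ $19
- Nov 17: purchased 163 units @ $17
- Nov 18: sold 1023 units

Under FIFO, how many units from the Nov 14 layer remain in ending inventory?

Nov 18, 1023 sold [FIFO — oldest first]: 72 @ $11 + 339 @ $11 + 170 @ $12 + 385 @ $14 + 57 @ $16 = $12,863
Ending inventory: 295 @ $16 + 360 @ $19 + 163 @ $17 = $14,331

360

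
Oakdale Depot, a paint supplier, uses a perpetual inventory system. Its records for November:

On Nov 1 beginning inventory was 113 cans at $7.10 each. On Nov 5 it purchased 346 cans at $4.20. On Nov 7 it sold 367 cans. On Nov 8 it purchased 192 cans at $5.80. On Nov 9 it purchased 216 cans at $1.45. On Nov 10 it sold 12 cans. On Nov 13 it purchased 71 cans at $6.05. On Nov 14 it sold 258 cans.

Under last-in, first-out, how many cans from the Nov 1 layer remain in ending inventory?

Nov 7, 367 sold [LIFO — newest first]: 346 @ $4.20 + 21 @ $7.10 = $1,602.30
Nov 10, 12 sold [LIFO — newest first]: 12 @ $1.45 = $17.40
Nov 14, 258 sold [LIFO — newest first]: 71 @ $6.05 + 187 @ $1.45 = $700.70
Total COGS = $1,602.30 + $17.40 + $700.70 = $2,320.40
Ending inventory: 92 @ $7.10 + 192 @ $5.80 + 17 @ $1.45 = $1,791.45

92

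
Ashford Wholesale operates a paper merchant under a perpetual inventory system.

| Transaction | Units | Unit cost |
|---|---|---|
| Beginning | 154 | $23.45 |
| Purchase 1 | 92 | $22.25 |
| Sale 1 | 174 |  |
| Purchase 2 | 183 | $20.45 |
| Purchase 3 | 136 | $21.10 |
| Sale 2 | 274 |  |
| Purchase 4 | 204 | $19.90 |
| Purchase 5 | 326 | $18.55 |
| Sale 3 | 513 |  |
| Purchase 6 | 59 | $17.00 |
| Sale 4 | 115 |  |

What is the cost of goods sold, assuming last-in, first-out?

COGS = $21,569.05

Sale 1 (174) [LIFO — newest first]: 92 @ $22.25 + 82 @ $23.45 = $3,969.90
Sale 2 (274) [LIFO — newest first]: 136 @ $21.10 + 138 @ $20.45 = $5,691.70
Sale 3 (513) [LIFO — newest first]: 326 @ $18.55 + 187 @ $19.90 = $9,768.60
Sale 4 (115) [LIFO — newest first]: 59 @ $17.00 + 17 @ $19.90 + 39 @ $20.45 = $2,138.85
Total COGS = $3,969.90 + $5,691.70 + $9,768.60 + $2,138.85 = $21,569.05
Ending inventory: 72 @ $23.45 + 6 @ $20.45 = $1,811.10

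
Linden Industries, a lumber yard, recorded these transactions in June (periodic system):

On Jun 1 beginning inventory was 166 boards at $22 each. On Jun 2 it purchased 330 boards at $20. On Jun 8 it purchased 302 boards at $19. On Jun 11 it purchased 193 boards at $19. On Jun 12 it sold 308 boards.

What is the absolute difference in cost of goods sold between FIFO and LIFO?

FIFO COGS: 166 @ $22 + 142 @ $20 = $6,492
LIFO COGS: 193 @ $19 + 115 @ $19 = $5,852
Difference = |$6,492 − $5,852| = $640

$640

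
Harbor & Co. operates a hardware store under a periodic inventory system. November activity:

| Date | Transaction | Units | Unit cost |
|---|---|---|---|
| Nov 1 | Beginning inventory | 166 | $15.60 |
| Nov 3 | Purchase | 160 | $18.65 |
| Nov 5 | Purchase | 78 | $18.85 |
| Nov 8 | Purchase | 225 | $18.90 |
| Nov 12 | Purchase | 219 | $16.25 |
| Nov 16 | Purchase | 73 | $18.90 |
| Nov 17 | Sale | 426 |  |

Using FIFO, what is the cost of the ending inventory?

Nov 17, 426 sold [FIFO — oldest first]: 166 @ $15.60 + 160 @ $18.65 + 78 @ $18.85 + 22 @ $18.90 = $7,459.70
Ending inventory: 203 @ $18.90 + 219 @ $16.25 + 73 @ $18.90 = $8,775.15
Check: goods available $16,234.85 = COGS $7,459.70 + ending $8,775.15

Ending inventory = $8,775.15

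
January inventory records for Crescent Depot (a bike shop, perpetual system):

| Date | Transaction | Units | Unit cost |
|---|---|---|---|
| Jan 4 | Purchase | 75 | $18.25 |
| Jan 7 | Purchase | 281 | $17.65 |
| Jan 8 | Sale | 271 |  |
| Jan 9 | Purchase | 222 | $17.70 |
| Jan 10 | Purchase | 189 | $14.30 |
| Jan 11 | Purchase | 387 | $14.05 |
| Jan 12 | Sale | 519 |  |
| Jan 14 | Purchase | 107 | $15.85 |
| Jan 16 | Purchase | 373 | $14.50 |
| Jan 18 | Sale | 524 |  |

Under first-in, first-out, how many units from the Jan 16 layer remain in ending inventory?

Jan 8, 271 sold [FIFO — oldest first]: 75 @ $18.25 + 196 @ $17.65 = $4,828.15
Jan 12, 519 sold [FIFO — oldest first]: 85 @ $17.65 + 222 @ $17.70 + 189 @ $14.30 + 23 @ $14.05 = $8,455.50
Jan 18, 524 sold [FIFO — oldest first]: 364 @ $14.05 + 107 @ $15.85 + 53 @ $14.50 = $7,578.65
Total COGS = $4,828.15 + $8,455.50 + $7,578.65 = $20,862.30
Ending inventory: 320 @ $14.50 = $4,640.00

320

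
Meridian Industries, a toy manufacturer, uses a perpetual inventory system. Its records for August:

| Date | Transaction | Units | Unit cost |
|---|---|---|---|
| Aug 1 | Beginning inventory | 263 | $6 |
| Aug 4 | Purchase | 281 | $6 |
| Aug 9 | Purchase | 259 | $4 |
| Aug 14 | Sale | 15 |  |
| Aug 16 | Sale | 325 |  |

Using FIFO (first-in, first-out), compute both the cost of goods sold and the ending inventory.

COGS = $2,040; ending inventory = $2,260

Aug 14, 15 sold [FIFO — oldest first]: 15 @ $6 = $90
Aug 16, 325 sold [FIFO — oldest first]: 248 @ $6 + 77 @ $6 = $1,950
Total COGS = $90 + $1,950 = $2,040
Ending inventory: 204 @ $6 + 259 @ $4 = $2,260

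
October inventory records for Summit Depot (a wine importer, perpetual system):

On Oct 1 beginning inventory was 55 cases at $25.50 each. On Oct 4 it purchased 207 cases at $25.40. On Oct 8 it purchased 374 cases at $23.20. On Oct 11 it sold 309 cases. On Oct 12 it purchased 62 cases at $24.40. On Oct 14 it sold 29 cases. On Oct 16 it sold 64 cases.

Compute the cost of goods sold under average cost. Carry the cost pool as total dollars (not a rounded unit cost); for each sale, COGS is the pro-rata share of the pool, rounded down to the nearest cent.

COGS = $9,698.42

After Oct 1: 55 on hand, pool $1,402.50 (≈ $25.5000 each)
After Oct 4: 262 on hand, pool $6,660.30 (≈ $25.4210 each)
After Oct 8: 636 on hand, pool $15,337.10 (≈ $24.1149 each)
Oct 11, sell 309: 309/636 × $15,337.10 → $7,451.51
After Oct 12: 389 on hand, pool $9,398.39 (≈ $24.1604 each)
Oct 14, sell 29: 29/389 × $9,398.39 → $700.65
Oct 16, sell 64: 64/360 × $8,697.74 → $1,546.26
Total COGS = $7,451.51 + $700.65 + $1,546.26 = $9,698.42
Ending inventory (cost pool remaining) = $7,151.48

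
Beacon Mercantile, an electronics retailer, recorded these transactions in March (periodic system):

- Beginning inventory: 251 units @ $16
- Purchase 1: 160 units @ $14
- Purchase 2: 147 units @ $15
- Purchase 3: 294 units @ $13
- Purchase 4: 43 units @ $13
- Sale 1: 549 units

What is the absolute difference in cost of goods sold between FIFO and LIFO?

FIFO COGS: 251 @ $16 + 160 @ $14 + 138 @ $15 = $8,326
LIFO COGS: 43 @ $13 + 294 @ $13 + 147 @ $15 + 65 @ $14 = $7,496
Difference = |$8,326 − $7,496| = $830

$830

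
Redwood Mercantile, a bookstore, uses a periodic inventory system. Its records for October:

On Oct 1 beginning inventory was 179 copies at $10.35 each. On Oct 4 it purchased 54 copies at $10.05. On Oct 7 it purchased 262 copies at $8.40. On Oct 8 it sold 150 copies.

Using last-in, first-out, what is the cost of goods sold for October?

COGS = $1,260.00

Oct 8, 150 sold [LIFO — newest first]: 150 @ $8.40 = $1,260.00
Ending inventory: 179 @ $10.35 + 54 @ $10.05 + 112 @ $8.40 = $3,336.15
Check: goods available $4,596.15 = COGS $1,260.00 + ending $3,336.15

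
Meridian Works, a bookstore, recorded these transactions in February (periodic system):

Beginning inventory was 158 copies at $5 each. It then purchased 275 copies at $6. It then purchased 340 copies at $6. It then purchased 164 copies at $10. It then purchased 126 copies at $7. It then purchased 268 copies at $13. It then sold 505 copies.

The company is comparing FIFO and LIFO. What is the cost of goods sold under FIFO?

FIFO COGS: 158 @ $5 + 275 @ $6 + 72 @ $6 = $2,872
LIFO COGS: 268 @ $13 + 126 @ $7 + 111 @ $10 = $5,476

COGS = $2,872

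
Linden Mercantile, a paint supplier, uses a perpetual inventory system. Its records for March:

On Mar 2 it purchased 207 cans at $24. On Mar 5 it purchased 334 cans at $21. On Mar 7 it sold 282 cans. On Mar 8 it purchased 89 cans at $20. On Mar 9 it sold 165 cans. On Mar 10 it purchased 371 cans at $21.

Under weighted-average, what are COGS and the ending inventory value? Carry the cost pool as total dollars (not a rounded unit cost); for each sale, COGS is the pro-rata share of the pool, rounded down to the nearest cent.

COGS = $9,809.46; ending inventory = $11,743.54

After Mar 2: 207 on hand, pool $4,968.00 (≈ $24.0000 each)
After Mar 5: 541 on hand, pool $11,982.00 (≈ $22.1479 each)
Mar 7, sell 282: 282/541 × $11,982.00 → $6,245.70
After Mar 8: 348 on hand, pool $7,516.30 (≈ $21.5986 each)
Mar 9, sell 165: 165/348 × $7,516.30 → $3,563.76
After Mar 10: 554 on hand, pool $11,743.54 (≈ $21.1977 each)
Total COGS = $6,245.70 + $3,563.76 = $9,809.46
Ending inventory (cost pool remaining) = $11,743.54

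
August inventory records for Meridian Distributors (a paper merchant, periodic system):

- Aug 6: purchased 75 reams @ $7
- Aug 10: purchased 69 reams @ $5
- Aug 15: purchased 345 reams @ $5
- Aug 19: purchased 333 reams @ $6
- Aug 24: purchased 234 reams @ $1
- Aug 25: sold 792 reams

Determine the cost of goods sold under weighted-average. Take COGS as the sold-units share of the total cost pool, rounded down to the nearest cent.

Aug 25, sell 792: 792/1056 × $4,827.00 → $3,620.25
Ending inventory (cost pool remaining) = $1,206.75
Check: goods available $4,827.00 = COGS $3,620.25 + ending $1,206.75

COGS = $3,620.25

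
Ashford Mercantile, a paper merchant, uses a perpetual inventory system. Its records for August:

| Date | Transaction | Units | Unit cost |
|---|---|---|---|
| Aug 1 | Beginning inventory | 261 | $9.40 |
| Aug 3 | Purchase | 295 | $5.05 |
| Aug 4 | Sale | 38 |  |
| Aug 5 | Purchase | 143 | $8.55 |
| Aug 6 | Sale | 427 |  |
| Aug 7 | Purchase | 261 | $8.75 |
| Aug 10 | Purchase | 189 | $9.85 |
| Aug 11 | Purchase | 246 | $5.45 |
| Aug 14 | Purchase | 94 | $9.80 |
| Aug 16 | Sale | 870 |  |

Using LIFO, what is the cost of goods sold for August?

COGS = $10,125.50

Aug 4, 38 sold [LIFO — newest first]: 38 @ $5.05 = $191.90
Aug 6, 427 sold [LIFO — newest first]: 143 @ $8.55 + 257 @ $5.05 + 27 @ $9.40 = $2,774.30
Aug 16, 870 sold [LIFO — newest first]: 94 @ $9.80 + 246 @ $5.45 + 189 @ $9.85 + 261 @ $8.75 + 80 @ $9.40 = $7,159.30
Total COGS = $191.90 + $2,774.30 + $7,159.30 = $10,125.50
Ending inventory: 154 @ $9.40 = $1,447.60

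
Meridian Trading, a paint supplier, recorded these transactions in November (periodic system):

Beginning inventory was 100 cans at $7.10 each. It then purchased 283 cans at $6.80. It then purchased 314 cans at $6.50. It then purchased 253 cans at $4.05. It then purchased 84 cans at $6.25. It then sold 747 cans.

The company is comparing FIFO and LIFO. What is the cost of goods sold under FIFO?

COGS = $4,877.90

FIFO COGS: 100 @ $7.10 + 283 @ $6.80 + 314 @ $6.50 + 50 @ $4.05 = $4,877.90
LIFO COGS: 84 @ $6.25 + 253 @ $4.05 + 314 @ $6.50 + 96 @ $6.80 = $4,243.45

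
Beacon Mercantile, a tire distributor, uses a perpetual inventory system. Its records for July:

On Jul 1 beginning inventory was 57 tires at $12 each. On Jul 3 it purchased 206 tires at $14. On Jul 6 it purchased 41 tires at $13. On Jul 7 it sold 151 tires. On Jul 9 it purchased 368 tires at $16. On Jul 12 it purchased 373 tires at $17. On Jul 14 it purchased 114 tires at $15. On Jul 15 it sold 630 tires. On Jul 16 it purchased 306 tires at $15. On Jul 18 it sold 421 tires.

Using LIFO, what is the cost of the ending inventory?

Ending inventory = $3,788

Jul 7, 151 sold [LIFO — newest first]: 41 @ $13 + 110 @ $14 = $2,073
Jul 15, 630 sold [LIFO — newest first]: 114 @ $15 + 373 @ $17 + 143 @ $16 = $10,339
Jul 18, 421 sold [LIFO — newest first]: 306 @ $15 + 115 @ $16 = $6,430
Total COGS = $2,073 + $10,339 + $6,430 = $18,842
Ending inventory: 57 @ $12 + 96 @ $14 + 110 @ $16 = $3,788
Check: goods available $22,630 = COGS $18,842 + ending $3,788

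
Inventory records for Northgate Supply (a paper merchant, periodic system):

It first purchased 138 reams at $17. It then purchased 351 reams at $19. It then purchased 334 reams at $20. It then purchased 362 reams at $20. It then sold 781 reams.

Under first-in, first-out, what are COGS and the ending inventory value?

Sale 1 (781) [FIFO — oldest first]: 138 @ $17 + 351 @ $19 + 292 @ $20 = $14,855
Ending inventory: 42 @ $20 + 362 @ $20 = $8,080

COGS = $14,855; ending inventory = $8,080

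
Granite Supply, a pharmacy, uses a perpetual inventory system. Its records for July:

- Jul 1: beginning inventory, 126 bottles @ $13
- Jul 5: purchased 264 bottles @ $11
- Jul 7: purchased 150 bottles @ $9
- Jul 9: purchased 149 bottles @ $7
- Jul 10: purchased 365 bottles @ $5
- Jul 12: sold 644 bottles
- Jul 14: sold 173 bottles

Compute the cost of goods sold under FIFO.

Jul 12, 644 sold [FIFO — oldest first]: 126 @ $13 + 264 @ $11 + 150 @ $9 + 104 @ $7 = $6,620
Jul 14, 173 sold [FIFO — oldest first]: 45 @ $7 + 128 @ $5 = $955
Total COGS = $6,620 + $955 = $7,575
Ending inventory: 237 @ $5 = $1,185

COGS = $7,575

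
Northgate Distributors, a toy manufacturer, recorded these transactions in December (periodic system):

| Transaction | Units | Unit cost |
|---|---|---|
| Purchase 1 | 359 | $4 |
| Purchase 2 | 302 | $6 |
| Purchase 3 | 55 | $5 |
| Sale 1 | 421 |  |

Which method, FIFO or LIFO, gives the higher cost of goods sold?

FIFO COGS: 359 @ $4 + 62 @ $6 = $1,808
LIFO COGS: 55 @ $5 + 302 @ $6 + 64 @ $4 = $2,343

LIFO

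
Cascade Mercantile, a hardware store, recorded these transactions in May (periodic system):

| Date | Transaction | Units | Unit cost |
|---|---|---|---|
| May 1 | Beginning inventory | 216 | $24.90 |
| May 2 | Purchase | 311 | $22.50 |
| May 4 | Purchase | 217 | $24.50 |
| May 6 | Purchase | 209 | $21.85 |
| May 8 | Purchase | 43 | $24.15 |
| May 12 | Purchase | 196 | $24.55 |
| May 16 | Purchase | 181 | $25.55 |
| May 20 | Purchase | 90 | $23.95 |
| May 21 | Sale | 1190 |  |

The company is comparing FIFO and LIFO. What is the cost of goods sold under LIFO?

COGS = $28,228.45

FIFO COGS: 216 @ $24.90 + 311 @ $22.50 + 217 @ $24.50 + 209 @ $21.85 + 43 @ $24.15 + 194 @ $24.55 = $28,060.20
LIFO COGS: 90 @ $23.95 + 181 @ $25.55 + 196 @ $24.55 + 43 @ $24.15 + 209 @ $21.85 + 217 @ $24.50 + 254 @ $22.50 = $28,228.45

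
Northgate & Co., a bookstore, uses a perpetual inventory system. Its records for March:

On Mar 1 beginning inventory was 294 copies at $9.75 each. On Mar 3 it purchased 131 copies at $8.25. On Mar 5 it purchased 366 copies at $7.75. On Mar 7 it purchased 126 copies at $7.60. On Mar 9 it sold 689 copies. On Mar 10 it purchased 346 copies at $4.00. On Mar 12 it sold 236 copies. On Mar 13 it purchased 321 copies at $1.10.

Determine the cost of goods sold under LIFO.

Mar 9, 689 sold [LIFO — newest first]: 126 @ $7.60 + 366 @ $7.75 + 131 @ $8.25 + 66 @ $9.75 = $5,518.35
Mar 12, 236 sold [LIFO — newest first]: 236 @ $4.00 = $944.00
Total COGS = $5,518.35 + $944.00 = $6,462.35
Ending inventory: 228 @ $9.75 + 110 @ $4.00 + 321 @ $1.10 = $3,016.10

COGS = $6,462.35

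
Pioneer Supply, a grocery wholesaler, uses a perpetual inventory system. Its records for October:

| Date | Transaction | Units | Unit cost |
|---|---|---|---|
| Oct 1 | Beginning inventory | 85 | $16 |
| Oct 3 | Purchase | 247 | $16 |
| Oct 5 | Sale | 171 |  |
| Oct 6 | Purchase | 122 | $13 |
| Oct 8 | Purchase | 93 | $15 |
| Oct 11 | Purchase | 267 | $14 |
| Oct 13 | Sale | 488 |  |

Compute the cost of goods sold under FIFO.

COGS = $9,861

Oct 5, 171 sold [FIFO — oldest first]: 85 @ $16 + 86 @ $16 = $2,736
Oct 13, 488 sold [FIFO — oldest first]: 161 @ $16 + 122 @ $13 + 93 @ $15 + 112 @ $14 = $7,125
Total COGS = $2,736 + $7,125 = $9,861
Ending inventory: 155 @ $14 = $2,170
Check: goods available $12,031 = COGS $9,861 + ending $2,170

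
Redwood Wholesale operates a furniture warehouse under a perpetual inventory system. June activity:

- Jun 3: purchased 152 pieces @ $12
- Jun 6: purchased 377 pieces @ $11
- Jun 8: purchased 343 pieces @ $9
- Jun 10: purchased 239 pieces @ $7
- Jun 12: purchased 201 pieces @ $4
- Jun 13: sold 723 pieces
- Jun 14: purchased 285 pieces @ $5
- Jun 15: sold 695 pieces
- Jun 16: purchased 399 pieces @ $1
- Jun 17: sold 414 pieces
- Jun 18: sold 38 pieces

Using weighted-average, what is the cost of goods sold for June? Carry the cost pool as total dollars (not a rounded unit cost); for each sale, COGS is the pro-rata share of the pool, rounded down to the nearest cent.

COGS = $12,977.19

After Jun 3: 152 on hand, pool $1,824.00 (≈ $12.0000 each)
After Jun 6: 529 on hand, pool $5,971.00 (≈ $11.2873 each)
After Jun 8: 872 on hand, pool $9,058.00 (≈ $10.3876 each)
After Jun 10: 1111 on hand, pool $10,731.00 (≈ $9.6589 each)
After Jun 12: 1312 on hand, pool $11,535.00 (≈ $8.7919 each)
Jun 13, sell 723: 723/1312 × $11,535.00 → $6,356.55
After Jun 14: 874 on hand, pool $6,603.45 (≈ $7.5554 each)
Jun 15, sell 695: 695/874 × $6,603.45 → $5,251.02
After Jun 16: 578 on hand, pool $1,751.43 (≈ $3.0302 each)
Jun 17, sell 414: 414/578 × $1,751.43 → $1,254.48
Jun 18, sell 38: 38/164 × $496.95 → $115.14
Total COGS = $6,356.55 + $5,251.02 + $1,254.48 + $115.14 = $12,977.19
Ending inventory (cost pool remaining) = $381.81
Check: goods available $13,359.00 = COGS $12,977.19 + ending $381.81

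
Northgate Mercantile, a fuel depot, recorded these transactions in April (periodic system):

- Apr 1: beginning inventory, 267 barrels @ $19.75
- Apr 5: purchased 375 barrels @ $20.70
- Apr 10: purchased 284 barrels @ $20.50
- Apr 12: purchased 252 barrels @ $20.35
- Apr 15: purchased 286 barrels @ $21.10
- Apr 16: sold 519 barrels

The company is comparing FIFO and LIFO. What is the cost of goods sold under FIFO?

COGS = $10,489.65

FIFO COGS: 267 @ $19.75 + 252 @ $20.70 = $10,489.65
LIFO COGS: 286 @ $21.10 + 233 @ $20.35 = $10,776.15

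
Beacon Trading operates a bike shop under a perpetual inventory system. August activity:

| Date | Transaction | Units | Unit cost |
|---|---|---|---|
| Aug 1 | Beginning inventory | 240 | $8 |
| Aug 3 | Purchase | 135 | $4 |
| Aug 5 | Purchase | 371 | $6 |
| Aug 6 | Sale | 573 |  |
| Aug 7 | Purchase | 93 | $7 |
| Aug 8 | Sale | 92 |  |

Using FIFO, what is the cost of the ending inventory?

Aug 6, 573 sold [FIFO — oldest first]: 240 @ $8 + 135 @ $4 + 198 @ $6 = $3,648
Aug 8, 92 sold [FIFO — oldest first]: 92 @ $6 = $552
Total COGS = $3,648 + $552 = $4,200
Ending inventory: 81 @ $6 + 93 @ $7 = $1,137

Ending inventory = $1,137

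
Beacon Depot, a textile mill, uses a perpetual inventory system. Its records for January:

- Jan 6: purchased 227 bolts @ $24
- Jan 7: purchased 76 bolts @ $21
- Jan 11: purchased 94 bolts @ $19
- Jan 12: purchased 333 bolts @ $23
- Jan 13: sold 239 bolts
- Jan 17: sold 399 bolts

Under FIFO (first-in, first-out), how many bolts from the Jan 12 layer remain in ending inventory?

92

Jan 13, 239 sold [FIFO — oldest first]: 227 @ $24 + 12 @ $21 = $5,700
Jan 17, 399 sold [FIFO — oldest first]: 64 @ $21 + 94 @ $19 + 241 @ $23 = $8,673
Total COGS = $5,700 + $8,673 = $14,373
Ending inventory: 92 @ $23 = $2,116
Check: goods available $16,489 = COGS $14,373 + ending $2,116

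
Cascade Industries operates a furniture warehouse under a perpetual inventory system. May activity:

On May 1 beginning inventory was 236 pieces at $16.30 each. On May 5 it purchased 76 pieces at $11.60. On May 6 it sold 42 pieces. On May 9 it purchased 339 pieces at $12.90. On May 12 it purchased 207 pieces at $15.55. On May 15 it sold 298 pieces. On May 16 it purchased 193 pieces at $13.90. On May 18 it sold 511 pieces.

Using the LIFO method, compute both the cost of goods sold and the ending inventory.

COGS = $11,743.05; ending inventory = $3,260.00

May 6, 42 sold [LIFO — newest first]: 42 @ $11.60 = $487.20
May 15, 298 sold [LIFO — newest first]: 207 @ $15.55 + 91 @ $12.90 = $4,392.75
May 18, 511 sold [LIFO — newest first]: 193 @ $13.90 + 248 @ $12.90 + 34 @ $11.60 + 36 @ $16.30 = $6,863.10
Total COGS = $487.20 + $4,392.75 + $6,863.10 = $11,743.05
Ending inventory: 200 @ $16.30 = $3,260.00
Check: goods available $15,003.05 = COGS $11,743.05 + ending $3,260.00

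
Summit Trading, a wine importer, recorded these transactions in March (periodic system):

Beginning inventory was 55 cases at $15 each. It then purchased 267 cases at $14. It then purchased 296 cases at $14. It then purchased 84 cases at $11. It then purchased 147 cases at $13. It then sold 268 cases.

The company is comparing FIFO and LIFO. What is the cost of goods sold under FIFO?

FIFO COGS: 55 @ $15 + 213 @ $14 = $3,807
LIFO COGS: 147 @ $13 + 84 @ $11 + 37 @ $14 = $3,353

COGS = $3,807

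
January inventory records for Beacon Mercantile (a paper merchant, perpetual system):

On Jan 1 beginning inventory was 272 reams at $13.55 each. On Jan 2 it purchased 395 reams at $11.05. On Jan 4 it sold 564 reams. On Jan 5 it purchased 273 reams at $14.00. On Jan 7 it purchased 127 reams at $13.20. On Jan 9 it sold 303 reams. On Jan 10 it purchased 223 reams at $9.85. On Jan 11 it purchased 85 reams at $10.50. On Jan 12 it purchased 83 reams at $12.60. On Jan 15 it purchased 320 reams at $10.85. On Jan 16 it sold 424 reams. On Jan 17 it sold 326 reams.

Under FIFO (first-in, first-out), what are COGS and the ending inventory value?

COGS = $19,408.75; ending inventory = $1,746.85

Jan 4, 564 sold [FIFO — oldest first]: 272 @ $13.55 + 292 @ $11.05 = $6,912.20
Jan 9, 303 sold [FIFO — oldest first]: 103 @ $11.05 + 200 @ $14.00 = $3,938.15
Jan 16, 424 sold [FIFO — oldest first]: 73 @ $14.00 + 127 @ $13.20 + 223 @ $9.85 + 1 @ $10.50 = $4,905.45
Jan 17, 326 sold [FIFO — oldest first]: 84 @ $10.50 + 83 @ $12.60 + 159 @ $10.85 = $3,652.95
Total COGS = $6,912.20 + $3,938.15 + $4,905.45 + $3,652.95 = $19,408.75
Ending inventory: 161 @ $10.85 = $1,746.85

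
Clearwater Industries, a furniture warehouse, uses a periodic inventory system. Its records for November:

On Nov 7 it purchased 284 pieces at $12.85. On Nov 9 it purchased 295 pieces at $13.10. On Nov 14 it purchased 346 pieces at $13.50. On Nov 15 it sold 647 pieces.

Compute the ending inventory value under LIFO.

Ending inventory = $3,572.30

Nov 15, 647 sold [LIFO — newest first]: 346 @ $13.50 + 295 @ $13.10 + 6 @ $12.85 = $8,612.60
Ending inventory: 278 @ $12.85 = $3,572.30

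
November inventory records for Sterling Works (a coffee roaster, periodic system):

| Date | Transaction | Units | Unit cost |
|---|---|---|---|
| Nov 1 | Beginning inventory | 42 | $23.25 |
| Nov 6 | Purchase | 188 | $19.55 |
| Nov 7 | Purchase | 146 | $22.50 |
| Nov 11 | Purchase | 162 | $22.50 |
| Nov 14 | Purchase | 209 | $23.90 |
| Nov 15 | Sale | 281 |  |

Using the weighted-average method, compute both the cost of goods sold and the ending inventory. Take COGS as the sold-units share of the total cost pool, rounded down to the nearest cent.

Nov 15, sell 281: 281/747 × $16,577.00 → $6,235.79
Ending inventory (cost pool remaining) = $10,341.21
Check: goods available $16,577.00 = COGS $6,235.79 + ending $10,341.21

COGS = $6,235.79; ending inventory = $10,341.21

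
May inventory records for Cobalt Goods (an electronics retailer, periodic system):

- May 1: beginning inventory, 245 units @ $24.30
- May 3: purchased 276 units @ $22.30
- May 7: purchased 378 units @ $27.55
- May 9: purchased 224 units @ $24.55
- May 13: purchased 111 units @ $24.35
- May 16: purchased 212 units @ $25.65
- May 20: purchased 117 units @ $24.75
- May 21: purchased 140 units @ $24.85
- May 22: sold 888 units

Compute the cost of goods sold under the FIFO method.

May 22, 888 sold [FIFO — oldest first]: 245 @ $24.30 + 276 @ $22.30 + 367 @ $27.55 = $22,219.15
Ending inventory: 11 @ $27.55 + 224 @ $24.55 + 111 @ $24.35 + 212 @ $25.65 + 117 @ $24.75 + 140 @ $24.85 = $20,317.65

COGS = $22,219.15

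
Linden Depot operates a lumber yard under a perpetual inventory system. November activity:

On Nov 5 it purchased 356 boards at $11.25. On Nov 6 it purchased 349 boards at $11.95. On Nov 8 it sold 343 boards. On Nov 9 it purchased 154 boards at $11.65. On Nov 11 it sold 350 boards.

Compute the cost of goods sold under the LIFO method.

COGS = $8,102.15

Nov 8, 343 sold [LIFO — newest first]: 343 @ $11.95 = $4,098.85
Nov 11, 350 sold [LIFO — newest first]: 154 @ $11.65 + 6 @ $11.95 + 190 @ $11.25 = $4,003.30
Total COGS = $4,098.85 + $4,003.30 = $8,102.15
Ending inventory: 166 @ $11.25 = $1,867.50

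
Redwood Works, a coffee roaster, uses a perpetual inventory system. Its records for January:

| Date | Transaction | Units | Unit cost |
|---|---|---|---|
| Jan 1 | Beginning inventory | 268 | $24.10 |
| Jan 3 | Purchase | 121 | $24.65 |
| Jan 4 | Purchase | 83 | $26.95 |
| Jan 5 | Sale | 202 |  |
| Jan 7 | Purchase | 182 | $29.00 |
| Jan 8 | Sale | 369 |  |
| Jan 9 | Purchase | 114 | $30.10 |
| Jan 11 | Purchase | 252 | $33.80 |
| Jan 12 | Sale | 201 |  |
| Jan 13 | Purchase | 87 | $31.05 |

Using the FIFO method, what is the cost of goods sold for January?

COGS = $20,522.90

Jan 5, 202 sold [FIFO — oldest first]: 202 @ $24.10 = $4,868.20
Jan 8, 369 sold [FIFO — oldest first]: 66 @ $24.10 + 121 @ $24.65 + 83 @ $26.95 + 99 @ $29.00 = $9,681.10
Jan 12, 201 sold [FIFO — oldest first]: 83 @ $29.00 + 114 @ $30.10 + 4 @ $33.80 = $5,973.60
Total COGS = $4,868.20 + $9,681.10 + $5,973.60 = $20,522.90
Ending inventory: 248 @ $33.80 + 87 @ $31.05 = $11,083.75
Check: goods available $31,606.65 = COGS $20,522.90 + ending $11,083.75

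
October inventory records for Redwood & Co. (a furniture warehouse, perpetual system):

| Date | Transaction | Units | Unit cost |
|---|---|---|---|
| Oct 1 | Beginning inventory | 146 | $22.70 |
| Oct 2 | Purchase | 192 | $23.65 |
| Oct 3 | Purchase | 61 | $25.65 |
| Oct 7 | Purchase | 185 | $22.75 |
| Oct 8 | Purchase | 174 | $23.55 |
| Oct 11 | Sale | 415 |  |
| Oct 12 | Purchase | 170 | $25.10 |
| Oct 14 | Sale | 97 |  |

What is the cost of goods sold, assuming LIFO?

COGS = $12,177.55

Oct 11, 415 sold [LIFO — newest first]: 174 @ $23.55 + 185 @ $22.75 + 56 @ $25.65 = $9,742.85
Oct 14, 97 sold [LIFO — newest first]: 97 @ $25.10 = $2,434.70
Total COGS = $9,742.85 + $2,434.70 = $12,177.55
Ending inventory: 146 @ $22.70 + 192 @ $23.65 + 5 @ $25.65 + 73 @ $25.10 = $9,815.55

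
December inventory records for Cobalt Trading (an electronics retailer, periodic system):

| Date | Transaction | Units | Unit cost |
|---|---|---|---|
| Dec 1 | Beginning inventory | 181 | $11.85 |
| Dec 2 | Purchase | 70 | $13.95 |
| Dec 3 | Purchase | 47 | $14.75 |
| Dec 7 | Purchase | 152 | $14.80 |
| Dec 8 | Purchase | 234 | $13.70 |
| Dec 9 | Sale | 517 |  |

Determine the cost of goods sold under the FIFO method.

Dec 9, 517 sold [FIFO — oldest first]: 181 @ $11.85 + 70 @ $13.95 + 47 @ $14.75 + 152 @ $14.80 + 67 @ $13.70 = $6,982.10
Ending inventory: 167 @ $13.70 = $2,287.90

COGS = $6,982.10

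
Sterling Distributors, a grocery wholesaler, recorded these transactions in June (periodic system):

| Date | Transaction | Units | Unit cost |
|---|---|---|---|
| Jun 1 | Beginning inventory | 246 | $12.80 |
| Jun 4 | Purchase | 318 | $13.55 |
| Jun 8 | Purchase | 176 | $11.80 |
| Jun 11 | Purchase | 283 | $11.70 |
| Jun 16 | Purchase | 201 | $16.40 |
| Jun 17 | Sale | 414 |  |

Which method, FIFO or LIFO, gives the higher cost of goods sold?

LIFO

FIFO COGS: 246 @ $12.80 + 168 @ $13.55 = $5,425.20
LIFO COGS: 201 @ $16.40 + 213 @ $11.70 = $5,788.50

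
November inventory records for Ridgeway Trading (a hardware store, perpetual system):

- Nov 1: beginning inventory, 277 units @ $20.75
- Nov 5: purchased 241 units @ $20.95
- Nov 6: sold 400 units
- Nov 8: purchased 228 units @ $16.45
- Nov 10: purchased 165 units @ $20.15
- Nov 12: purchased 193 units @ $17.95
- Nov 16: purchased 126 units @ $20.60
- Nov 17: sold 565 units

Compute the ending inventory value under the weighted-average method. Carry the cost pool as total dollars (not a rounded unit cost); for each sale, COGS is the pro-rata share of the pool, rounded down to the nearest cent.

After Nov 1: 277 on hand, pool $5,747.75 (≈ $20.7500 each)
After Nov 5: 518 on hand, pool $10,796.70 (≈ $20.8431 each)
Nov 6, sell 400: 400/518 × $10,796.70 → $8,337.22
After Nov 8: 346 on hand, pool $6,210.08 (≈ $17.9482 each)
After Nov 10: 511 on hand, pool $9,534.83 (≈ $18.6592 each)
After Nov 12: 704 on hand, pool $12,999.18 (≈ $18.4647 each)
After Nov 16: 830 on hand, pool $15,594.78 (≈ $18.7889 each)
Nov 17, sell 565: 565/830 × $15,594.78 → $10,615.72
Total COGS = $8,337.22 + $10,615.72 = $18,952.94
Ending inventory (cost pool remaining) = $4,979.06
Check: goods available $23,932.00 = COGS $18,952.94 + ending $4,979.06

Ending inventory = $4,979.06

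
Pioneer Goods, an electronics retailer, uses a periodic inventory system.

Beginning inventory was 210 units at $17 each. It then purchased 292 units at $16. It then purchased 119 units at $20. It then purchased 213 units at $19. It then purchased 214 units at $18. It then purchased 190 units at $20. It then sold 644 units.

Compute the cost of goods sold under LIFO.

Sale 1 (644) [LIFO — newest first]: 190 @ $20 + 214 @ $18 + 213 @ $19 + 27 @ $20 = $12,239
Ending inventory: 210 @ $17 + 292 @ $16 + 92 @ $20 = $10,082
Check: goods available $22,321 = COGS $12,239 + ending $10,082

COGS = $12,239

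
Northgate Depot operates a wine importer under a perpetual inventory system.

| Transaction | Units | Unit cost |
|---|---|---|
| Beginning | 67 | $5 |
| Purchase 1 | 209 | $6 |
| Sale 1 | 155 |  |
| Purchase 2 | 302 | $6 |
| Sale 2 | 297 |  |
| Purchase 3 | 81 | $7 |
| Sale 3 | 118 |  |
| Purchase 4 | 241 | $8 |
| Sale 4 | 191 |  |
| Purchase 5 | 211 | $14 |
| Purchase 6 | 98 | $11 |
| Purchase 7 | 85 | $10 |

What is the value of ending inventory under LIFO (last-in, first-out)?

Sale 1 (155) [LIFO — newest first]: 155 @ $6 = $930
Sale 2 (297) [LIFO — newest first]: 297 @ $6 = $1,782
Sale 3 (118) [LIFO — newest first]: 81 @ $7 + 5 @ $6 + 32 @ $6 = $789
Sale 4 (191) [LIFO — newest first]: 191 @ $8 = $1,528
Total COGS = $930 + $1,782 + $789 + $1,528 = $5,029
Ending inventory: 67 @ $5 + 22 @ $6 + 50 @ $8 + 211 @ $14 + 98 @ $11 + 85 @ $10 = $5,749
Check: goods available $10,778 = COGS $5,029 + ending $5,749

Ending inventory = $5,749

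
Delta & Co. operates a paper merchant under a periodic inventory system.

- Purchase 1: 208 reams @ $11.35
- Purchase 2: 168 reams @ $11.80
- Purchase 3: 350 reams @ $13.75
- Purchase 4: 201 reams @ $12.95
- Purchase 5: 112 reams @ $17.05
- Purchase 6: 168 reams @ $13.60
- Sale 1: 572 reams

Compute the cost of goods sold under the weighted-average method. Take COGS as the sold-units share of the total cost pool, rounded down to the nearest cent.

COGS = $7,560.18

Sale 1, sell 572: 572/1207 × $15,953.05 → $7,560.18
Ending inventory (cost pool remaining) = $8,392.87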